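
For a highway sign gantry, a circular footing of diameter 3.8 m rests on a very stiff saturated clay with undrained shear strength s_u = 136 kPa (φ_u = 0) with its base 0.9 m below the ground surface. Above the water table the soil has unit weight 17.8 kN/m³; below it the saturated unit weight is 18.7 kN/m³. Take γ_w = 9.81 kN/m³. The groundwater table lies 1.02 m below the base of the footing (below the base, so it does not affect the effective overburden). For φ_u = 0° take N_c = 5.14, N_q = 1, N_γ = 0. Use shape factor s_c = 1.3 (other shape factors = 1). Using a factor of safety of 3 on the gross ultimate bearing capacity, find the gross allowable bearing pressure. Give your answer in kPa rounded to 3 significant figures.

Overburden at base level: q = 17.8 × 0.9 = 16.02 kPa.
Cohesion term c·N_c·s_c = 136 × 5.14 × 1.3 = 908.75 kPa; surcharge term q·N_q = 16.02 × 1 = 16.02 kPa.
q_ult = 908.75 + 16.02 = 924.77 kPa.
q_all = 924.77 / 3 = 308.26 kPa.

q_all ≈ 308 kPa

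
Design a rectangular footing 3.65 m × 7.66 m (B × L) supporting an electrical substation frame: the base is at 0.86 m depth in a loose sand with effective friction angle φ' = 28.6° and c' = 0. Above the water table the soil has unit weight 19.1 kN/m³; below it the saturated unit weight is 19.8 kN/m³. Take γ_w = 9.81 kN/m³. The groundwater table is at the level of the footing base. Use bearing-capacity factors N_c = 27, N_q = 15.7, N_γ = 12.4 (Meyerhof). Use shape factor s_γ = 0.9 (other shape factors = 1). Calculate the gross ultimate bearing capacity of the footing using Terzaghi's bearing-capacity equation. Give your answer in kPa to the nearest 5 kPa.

Overburden at base level: q = 19.1 × 0.86 = 16.426 kPa.
Below the base the soil is submerged, so the ½γBN_γ term uses γ' = 19.8 − 9.81 = 9.99 kN/m³.
Surcharge term q·N_q = 16.426 × 15.7 = 257.89 kPa; self-weight term 0.5·γ·B·N_γ·s_γ = 0.5 × 9.99 × 3.65 × 12.4 × 0.9 = 203.47 kPa.
q_ult = 257.89 + 203.47 = 461.35 kPa.

q_ult ≈ 460 kPa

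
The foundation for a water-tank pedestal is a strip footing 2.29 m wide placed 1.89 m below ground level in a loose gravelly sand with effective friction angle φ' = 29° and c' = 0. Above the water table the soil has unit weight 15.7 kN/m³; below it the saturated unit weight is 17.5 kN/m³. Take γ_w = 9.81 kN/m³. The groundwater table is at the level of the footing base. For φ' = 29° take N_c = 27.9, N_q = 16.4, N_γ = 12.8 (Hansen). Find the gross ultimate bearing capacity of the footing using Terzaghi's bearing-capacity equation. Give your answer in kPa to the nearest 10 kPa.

q_ult ≈ 600 kPa

Overburden at base level: q = 15.7 × 1.89 = 29.673 kPa.
Below the base the soil is submerged, so the ½γBN_γ term uses γ' = 17.5 − 9.81 = 7.69 kN/m³.
Surcharge term q·N_q = 29.673 × 16.4 = 486.64 kPa; self-weight term 0.5·γ·B·N_γ = 0.5 × 7.69 × 2.29 × 12.8 = 112.7 kPa.
q_ult = 486.64 + 112.7 = 599.34 kPa.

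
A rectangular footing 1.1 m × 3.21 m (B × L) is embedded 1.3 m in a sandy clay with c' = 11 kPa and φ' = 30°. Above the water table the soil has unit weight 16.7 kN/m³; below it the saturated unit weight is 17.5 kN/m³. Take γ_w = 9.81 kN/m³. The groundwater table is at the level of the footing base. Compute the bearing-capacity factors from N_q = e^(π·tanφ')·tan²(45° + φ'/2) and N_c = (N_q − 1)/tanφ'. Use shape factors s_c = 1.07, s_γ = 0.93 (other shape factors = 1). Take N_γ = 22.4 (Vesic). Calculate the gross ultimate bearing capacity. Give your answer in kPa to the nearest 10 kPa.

q_ult ≈ 840 kPa

tan30° = 0.5774, so N_q = e^(π×0.5774)·tan²(60°) = 6.134 × 3.0 = 18.4.
N_c = (18.4 − 1)/tan30° = 30.14.
q = γ·D_f = 16.7 × 1.3 = 21.71 kPa.
For the ½γBN_γ term take γ' = 17.5 − 9.81 = 7.69 kN/m³ (soil below base is submerged).
c·N_c·s_c = 11 × 30.14 × 1.07 = 354.74 kPa
q·N_q = 21.71 × 18.401 = 399.49 kPa
0.5·γ·B·N_γ·s_γ = 0.5 × 7.69 × 1.1 × 22.4 × 0.93 = 88.109 kPa
q_ult = 354.74 + 399.49 + 88.109 = 842.34 kPa.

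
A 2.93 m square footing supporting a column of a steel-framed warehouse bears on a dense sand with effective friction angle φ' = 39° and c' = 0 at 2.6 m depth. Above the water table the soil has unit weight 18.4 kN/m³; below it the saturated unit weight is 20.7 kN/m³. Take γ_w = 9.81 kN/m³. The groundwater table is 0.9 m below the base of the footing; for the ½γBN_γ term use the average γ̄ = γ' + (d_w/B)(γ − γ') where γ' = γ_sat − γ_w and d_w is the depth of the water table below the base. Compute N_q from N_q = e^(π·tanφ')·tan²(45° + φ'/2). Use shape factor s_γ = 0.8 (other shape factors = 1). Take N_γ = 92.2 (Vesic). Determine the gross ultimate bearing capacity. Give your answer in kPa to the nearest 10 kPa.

q_ult ≈ 4100 kPa

tan39° = 0.8098, so N_q = e^(π×0.8098)·tan²(64.5°) = 12.731 × 4.395 = 55.96.
Effective surcharge at the founding depth q = γ·D_f = 18.4 × 2.6 = 47.84 kPa.
With d_w = 0.9 m < B, γ̄ = 10.89 + (0.9/2.93) × (18.4 − 10.89) = 13.197 kN/m³.
q_ult = q·N_q + 0.5·γ·B·N_γ·s_γ
     = 47.84 × 55.957 + 0.5 × 13.197 × 2.93 × 92.2 × 0.8
     = 2677 + 1426 = 4103 kPa.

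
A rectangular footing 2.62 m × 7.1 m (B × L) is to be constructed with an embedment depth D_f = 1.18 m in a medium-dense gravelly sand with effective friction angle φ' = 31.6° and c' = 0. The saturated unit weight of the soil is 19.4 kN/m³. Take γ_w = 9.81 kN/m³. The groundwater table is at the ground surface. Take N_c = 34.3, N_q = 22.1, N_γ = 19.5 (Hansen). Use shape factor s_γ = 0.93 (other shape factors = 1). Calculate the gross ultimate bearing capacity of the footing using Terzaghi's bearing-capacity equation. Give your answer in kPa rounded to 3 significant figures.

γ' = 19.4 − 9.81 = 9.59 kN/m³ (submerged throughout). q = 9.59 × 1.18 = 11.316 kPa; the same γ' applies in the ½γBN_γ term.
q·N_q = 11.316 × 22.1 = 250.09 kPa
0.5·γ·B·N_γ·s_γ = 0.5 × 9.59 × 2.62 × 19.5 × 0.93 = 227.83 kPa
q_ult = 250.09 + 227.83 = 477.92 kPa.

q_ult ≈ 478 kPa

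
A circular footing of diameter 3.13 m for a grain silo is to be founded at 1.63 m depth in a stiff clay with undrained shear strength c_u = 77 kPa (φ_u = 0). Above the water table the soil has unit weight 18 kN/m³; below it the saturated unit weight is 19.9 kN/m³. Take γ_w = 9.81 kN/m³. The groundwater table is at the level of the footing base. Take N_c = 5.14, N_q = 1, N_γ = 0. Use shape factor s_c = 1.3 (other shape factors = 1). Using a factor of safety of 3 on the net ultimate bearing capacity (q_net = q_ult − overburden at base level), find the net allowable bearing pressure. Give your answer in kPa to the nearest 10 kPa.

q_all(net) ≈ 170 kPa

Effective surcharge at the founding depth q = γ·D_f = 18 × 1.63 = 29.34 kPa.
q_ult = c·N_c·s_c + q·N_q
     = 77 × 5.14 × 1.3 + 29.34 × 1
     = 514.51 + 29.34 = 543.85 kPa.
q_net = 543.85 − 29.34 = 514.51 kPa.
q_all(net) = 514.51 / 3 = 171.5 kPa.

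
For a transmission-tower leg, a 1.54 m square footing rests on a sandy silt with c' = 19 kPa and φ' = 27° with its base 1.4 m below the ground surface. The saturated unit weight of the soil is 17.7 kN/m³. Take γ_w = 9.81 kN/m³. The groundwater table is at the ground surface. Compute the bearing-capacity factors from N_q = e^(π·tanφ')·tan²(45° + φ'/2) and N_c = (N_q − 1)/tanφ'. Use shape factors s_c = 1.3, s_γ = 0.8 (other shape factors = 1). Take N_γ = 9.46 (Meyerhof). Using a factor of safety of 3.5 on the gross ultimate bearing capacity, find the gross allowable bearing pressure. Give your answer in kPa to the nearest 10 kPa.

N_q = e^(π·tan27°)·tan²(58.5°) = 13.2; N_c = (N_q − 1)/tanφ' = 23.94.
γ' = 17.7 − 9.81 = 7.89 kN/m³ (submerged throughout). q = 7.89 × 1.4 = 11.046 kPa; the same γ' applies in the ½γBN_γ term.
c·N_c·s_c = 19 × 23.942 × 1.3 = 591.37 kPa
q·N_q = 11.046 × 13.199 = 145.8 kPa
0.5·γ·B·N_γ·s_γ = 0.5 × 7.89 × 1.54 × 9.46 × 0.8 = 45.978 kPa
q_ult = 591.37 + 145.8 + 45.978 = 783.15 kPa.
q_all = 783.15 / 3.5 = 223.76 kPa.

q_all ≈ 220 kPa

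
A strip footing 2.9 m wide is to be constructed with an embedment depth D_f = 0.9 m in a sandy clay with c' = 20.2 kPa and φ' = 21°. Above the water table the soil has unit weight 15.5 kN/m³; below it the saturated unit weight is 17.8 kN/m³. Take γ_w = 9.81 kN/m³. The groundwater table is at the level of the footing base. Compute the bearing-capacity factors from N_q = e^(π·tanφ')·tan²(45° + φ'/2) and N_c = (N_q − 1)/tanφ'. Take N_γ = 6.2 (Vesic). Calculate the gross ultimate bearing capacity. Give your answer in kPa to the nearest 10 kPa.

q_ult ≈ 490 kPa

tan21° = 0.3839, so N_q = e^(π×0.3839)·tan²(55.5°) = 3.34 × 2.117 = 7.07.
N_c = (7.07 − 1)/tan21° = 15.81.
q = γ·D_f = 15.5 × 0.9 = 13.95 kPa.
For the ½γBN_γ term take γ' = 17.8 − 9.81 = 7.99 kN/m³ (soil below base is submerged).
c·N_c = 20.2 × 15.815 = 319.46 kPa
q·N_q = 13.95 × 7.0708 = 98.637 kPa
0.5·γ·B·N_γ = 0.5 × 7.99 × 2.9 × 6.2 = 71.83 kPa
q_ult = 319.46 + 98.637 + 71.83 = 489.93 kPa.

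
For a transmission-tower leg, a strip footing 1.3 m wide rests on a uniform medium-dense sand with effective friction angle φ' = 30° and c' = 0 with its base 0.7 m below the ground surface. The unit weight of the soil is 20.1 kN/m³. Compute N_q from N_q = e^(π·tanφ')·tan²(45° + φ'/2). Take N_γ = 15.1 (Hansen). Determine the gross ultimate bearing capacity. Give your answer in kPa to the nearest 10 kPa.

tan30° = 0.5774, so N_q = e^(π×0.5774)·tan²(60°) = 6.134 × 3.0 = 18.4.
q = γ·D_f = 20.1 × 0.7 = 14.07 kPa.
q·N_q = 14.07 × 18.401 = 258.9 kPa
0.5·γ·B·N_γ = 0.5 × 20.1 × 1.3 × 15.1 = 197.28 kPa
q_ult = 258.9 + 197.28 = 456.19 kPa.

q_ult ≈ 460 kPa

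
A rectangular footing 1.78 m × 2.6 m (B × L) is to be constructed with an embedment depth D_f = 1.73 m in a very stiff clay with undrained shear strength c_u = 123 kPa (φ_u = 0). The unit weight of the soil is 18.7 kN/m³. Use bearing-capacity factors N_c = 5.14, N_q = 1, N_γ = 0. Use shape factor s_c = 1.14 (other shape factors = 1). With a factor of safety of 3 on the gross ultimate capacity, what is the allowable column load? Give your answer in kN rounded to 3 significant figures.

q = γ·D_f = 18.7 × 1.73 = 32.351 kPa.
c·N_c·s_c = 123 × 5.14 × 1.14 = 720.73 kPa
q·N_q = 32.351 × 1 = 32.351 kPa
q_ult = 720.73 + 32.351 = 753.08 kPa.
Gross allowable pressure q_all = 753.08 / 3 = 251.03 kPa.
Footing area = 4.628 m², so allowable column load = 251.03 × 4.628 = 1161.8 kN.

P_all ≈ 1160 kN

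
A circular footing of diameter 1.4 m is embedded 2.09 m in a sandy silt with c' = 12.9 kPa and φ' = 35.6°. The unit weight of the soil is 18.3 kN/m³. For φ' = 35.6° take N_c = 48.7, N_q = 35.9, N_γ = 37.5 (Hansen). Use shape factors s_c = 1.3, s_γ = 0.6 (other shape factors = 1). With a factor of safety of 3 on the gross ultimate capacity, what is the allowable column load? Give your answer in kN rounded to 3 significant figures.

P_all ≈ 1270 kN

q = γ·D_f = 18.3 × 2.09 = 38.247 kPa.
c·N_c·s_c = 12.9 × 48.7 × 1.3 = 816.7 kPa
q·N_q = 38.247 × 35.9 = 1373.1 kPa
0.5·γ·B·N_γ·s_γ = 0.5 × 18.3 × 1.4 × 37.5 × 0.6 = 288.22 kPa
q_ult = 816.7 + 1373.1 + 288.22 = 2478 kPa.
Gross allowable pressure q_all = 2478 / 3 = 826 kPa.
Footing area = 1.5394 m², so allowable column load = 826 × 1.5394 = 1271.5 kN.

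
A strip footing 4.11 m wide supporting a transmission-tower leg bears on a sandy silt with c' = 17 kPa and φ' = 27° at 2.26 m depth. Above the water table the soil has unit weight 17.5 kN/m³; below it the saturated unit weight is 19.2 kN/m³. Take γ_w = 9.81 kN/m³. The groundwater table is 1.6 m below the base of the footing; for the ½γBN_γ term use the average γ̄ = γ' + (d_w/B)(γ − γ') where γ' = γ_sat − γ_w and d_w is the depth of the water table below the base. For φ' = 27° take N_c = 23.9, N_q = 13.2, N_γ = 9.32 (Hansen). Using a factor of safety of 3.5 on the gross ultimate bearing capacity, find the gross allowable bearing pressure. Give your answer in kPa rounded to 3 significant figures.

q_all ≈ 334 kPa

q = γ·D_f = 17.5 × 2.26 = 39.55 kPa.
γ' = 9.39 kN/m³; averaging over the depth B below the base, γ̄ = γ' + (d_w/B)(γ − γ') = 12.547 kN/m³.
c·N_c = 17 × 23.9 = 406.3 kPa
q·N_q = 39.55 × 13.2 = 522.06 kPa
0.5·γ·B·N_γ = 0.5 × 12.547 × 4.11 × 9.32 = 240.31 kPa
q_ult = 406.3 + 522.06 + 240.31 = 1168.7 kPa.
q_all = 1168.7 / 3.5 = 333.91 kPa.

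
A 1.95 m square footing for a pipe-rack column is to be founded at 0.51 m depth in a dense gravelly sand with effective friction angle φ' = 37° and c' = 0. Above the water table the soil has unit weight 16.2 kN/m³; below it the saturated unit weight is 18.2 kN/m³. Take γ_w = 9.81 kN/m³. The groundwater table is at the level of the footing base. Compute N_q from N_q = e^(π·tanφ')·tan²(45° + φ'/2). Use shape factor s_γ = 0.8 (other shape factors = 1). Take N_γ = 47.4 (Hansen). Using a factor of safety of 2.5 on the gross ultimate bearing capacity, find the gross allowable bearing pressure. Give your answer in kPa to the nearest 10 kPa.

q_all ≈ 270 kPa

N_q = e^(π·tan37°)·tan²(63.5°) = 42.92.
q = γ·D_f = 16.2 × 0.51 = 8.262 kPa.
For the ½γBN_γ term take γ' = 18.2 − 9.81 = 8.39 kN/m³ (soil below base is submerged).
q·N_q = 8.262 × 42.92 = 354.6 kPa
0.5·γ·B·N_γ·s_γ = 0.5 × 8.39 × 1.95 × 47.4 × 0.8 = 310.2 kPa
q_ult = 354.6 + 310.2 = 664.8 kPa.
q_all = 664.8 / 2.5 = 265.92 kPa.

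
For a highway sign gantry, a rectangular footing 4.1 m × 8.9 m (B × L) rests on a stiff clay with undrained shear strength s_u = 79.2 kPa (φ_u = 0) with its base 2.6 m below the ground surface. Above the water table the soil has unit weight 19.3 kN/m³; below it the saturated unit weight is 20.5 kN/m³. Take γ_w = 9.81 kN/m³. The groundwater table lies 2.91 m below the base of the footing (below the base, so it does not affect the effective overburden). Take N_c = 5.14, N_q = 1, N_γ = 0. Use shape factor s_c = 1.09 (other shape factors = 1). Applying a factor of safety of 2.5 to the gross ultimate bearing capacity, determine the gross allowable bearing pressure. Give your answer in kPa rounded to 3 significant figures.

q_all ≈ 198 kPa

q = γ·D_f = 19.3 × 2.6 = 50.18 kPa.
c·N_c·s_c = 79.2 × 5.14 × 1.09 = 443.73 kPa
q·N_q = 50.18 × 1 = 50.18 kPa
q_ult = 443.73 + 50.18 = 493.91 kPa.
q_all = q_ult / FS = 493.91 / 2.5 = 197.56 kPa.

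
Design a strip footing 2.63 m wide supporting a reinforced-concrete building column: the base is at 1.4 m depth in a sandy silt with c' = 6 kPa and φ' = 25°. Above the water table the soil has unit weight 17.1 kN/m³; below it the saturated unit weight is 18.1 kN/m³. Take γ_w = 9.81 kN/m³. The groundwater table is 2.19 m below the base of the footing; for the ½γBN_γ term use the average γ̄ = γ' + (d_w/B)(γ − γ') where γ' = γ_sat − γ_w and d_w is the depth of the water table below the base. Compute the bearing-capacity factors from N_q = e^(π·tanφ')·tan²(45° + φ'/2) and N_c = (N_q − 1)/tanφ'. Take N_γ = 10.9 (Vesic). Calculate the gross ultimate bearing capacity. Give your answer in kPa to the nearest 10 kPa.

q_ult ≈ 600 kPa

tan25° = 0.4663, so N_q = e^(π×0.4663)·tan²(57.5°) = 4.327 × 2.464 = 10.66.
N_c = (10.66 − 1)/tan25° = 20.72.
Effective surcharge at the founding depth q = γ·D_f = 17.1 × 1.4 = 23.94 kPa.
With d_w = 2.19 m < B, γ̄ = 8.29 + (2.19/2.63) × (17.1 − 8.29) = 15.626 kN/m³.
q_ult = c·N_c + q·N_q + 0.5·γ·B·N_γ
     = 6 × 20.721 + 23.94 × 10.662 + 0.5 × 15.626 × 2.63 × 10.9
     = 124.32 + 255.25 + 223.98 = 603.55 kPa.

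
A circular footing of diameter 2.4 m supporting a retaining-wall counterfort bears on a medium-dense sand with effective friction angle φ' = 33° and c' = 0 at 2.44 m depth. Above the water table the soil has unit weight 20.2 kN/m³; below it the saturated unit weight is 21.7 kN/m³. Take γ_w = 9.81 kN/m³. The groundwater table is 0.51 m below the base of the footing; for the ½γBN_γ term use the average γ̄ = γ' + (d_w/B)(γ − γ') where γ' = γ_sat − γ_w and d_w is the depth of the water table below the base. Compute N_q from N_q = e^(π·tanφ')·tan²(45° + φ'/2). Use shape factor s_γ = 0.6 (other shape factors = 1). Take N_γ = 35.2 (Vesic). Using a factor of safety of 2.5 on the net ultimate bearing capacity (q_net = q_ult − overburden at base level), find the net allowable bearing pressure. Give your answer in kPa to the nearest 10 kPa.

N_q = e^(π·tan33°)·tan²(61.5°) = 26.09.
Overburden at base level: q = 20.2 × 2.44 = 49.288 kPa.
The water table is 0.51 m below the base (< B = 2.4 m), so the ½γBN_γ term uses γ̄ = γ' + (d_w/B)(γ − γ') = 11.89 + (0.51/2.4)(20.2 − 11.89) = 13.656 kN/m³.
Surcharge term q·N_q = 49.288 × 26.092 = 1286 kPa; self-weight term 0.5·γ·B·N_γ·s_γ = 0.5 × 13.656 × 2.4 × 35.2 × 0.6 = 346.09 kPa.
q_ult = 1286 + 346.09 = 1632.1 kPa.
q_net = 1632.1 − 49.288 = 1582.8 kPa.
q_all(net) = 1582.8 / 2.5 = 633.13 kPa.

q_all(net) ≈ 630 kPa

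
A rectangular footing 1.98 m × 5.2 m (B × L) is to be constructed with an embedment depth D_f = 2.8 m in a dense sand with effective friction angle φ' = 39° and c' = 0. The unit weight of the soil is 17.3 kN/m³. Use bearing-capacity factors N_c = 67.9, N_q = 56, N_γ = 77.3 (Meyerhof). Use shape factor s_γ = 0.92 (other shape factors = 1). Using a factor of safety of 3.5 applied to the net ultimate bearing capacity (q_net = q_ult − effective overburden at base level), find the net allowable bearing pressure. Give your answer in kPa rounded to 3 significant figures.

q_all(net) ≈ 1110 kPa

Effective surcharge at the founding depth q = γ·D_f = 17.3 × 2.8 = 48.44 kPa.
q_ult = q·N_q + 0.5·γ·B·N_γ·s_γ
     = 48.44 × 56 + 0.5 × 17.3 × 1.98 × 77.3 × 0.92
     = 2712.6 + 1218 = 3930.6 kPa.
Net ultimate: q_net = 3930.6 − 48.44 = 3882.2 kPa.
q_all(net) = 3882.2 / 3.5 = 1109.2 kPa.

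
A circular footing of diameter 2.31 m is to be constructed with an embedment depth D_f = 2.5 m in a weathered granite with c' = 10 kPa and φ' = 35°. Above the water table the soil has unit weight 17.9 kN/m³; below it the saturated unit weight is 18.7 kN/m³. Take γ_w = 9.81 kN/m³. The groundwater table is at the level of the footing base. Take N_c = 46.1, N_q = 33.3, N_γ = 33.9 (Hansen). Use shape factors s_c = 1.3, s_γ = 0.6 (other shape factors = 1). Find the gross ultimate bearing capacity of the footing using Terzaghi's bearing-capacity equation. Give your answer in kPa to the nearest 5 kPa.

q_ult ≈ 2300 kPa

q = γ·D_f = 17.9 × 2.5 = 44.75 kPa.
For the ½γBN_γ term take γ' = 18.7 − 9.81 = 8.89 kN/m³ (soil below base is submerged).
c·N_c·s_c = 10 × 46.1 × 1.3 = 599.3 kPa
q·N_q = 44.75 × 33.3 = 1490.2 kPa
0.5·γ·B·N_γ·s_γ = 0.5 × 8.89 × 2.31 × 33.9 × 0.6 = 208.85 kPa
q_ult = 599.3 + 1490.2 + 208.85 = 2298.3 kPa.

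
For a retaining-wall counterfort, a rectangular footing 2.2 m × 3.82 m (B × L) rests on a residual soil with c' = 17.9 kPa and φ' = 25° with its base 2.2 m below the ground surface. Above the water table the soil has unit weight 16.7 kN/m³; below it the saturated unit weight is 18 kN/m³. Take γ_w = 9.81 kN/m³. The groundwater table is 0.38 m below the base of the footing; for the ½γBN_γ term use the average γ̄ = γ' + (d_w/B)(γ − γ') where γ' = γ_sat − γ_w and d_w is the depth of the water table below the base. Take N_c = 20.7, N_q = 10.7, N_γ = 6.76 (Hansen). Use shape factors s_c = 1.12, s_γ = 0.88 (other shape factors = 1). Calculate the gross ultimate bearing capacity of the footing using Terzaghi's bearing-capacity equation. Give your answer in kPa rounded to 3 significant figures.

q_ult ≈ 871 kPa

q = γ·D_f = 16.7 × 2.2 = 36.74 kPa.
γ' = 8.19 kN/m³; averaging over the depth B below the base, γ̄ = γ' + (d_w/B)(γ − γ') = 9.6599 kN/m³.
c·N_c·s_c = 17.9 × 20.7 × 1.12 = 414.99 kPa
q·N_q = 36.74 × 10.7 = 393.12 kPa
0.5·γ·B·N_γ·s_γ = 0.5 × 9.6599 × 2.2 × 6.76 × 0.88 = 63.211 kPa
q_ult = 414.99 + 393.12 + 63.211 = 871.32 kPa.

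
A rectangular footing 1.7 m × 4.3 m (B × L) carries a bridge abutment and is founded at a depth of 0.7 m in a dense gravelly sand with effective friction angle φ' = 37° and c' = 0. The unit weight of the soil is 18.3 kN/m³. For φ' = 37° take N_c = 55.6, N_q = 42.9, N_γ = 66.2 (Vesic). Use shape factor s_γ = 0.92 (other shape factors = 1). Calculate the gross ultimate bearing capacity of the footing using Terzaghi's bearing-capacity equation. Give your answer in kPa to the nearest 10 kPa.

q = γ·D_f = 18.3 × 0.7 = 12.81 kPa.
q·N_q = 12.81 × 42.9 = 549.55 kPa
0.5·γ·B·N_γ·s_γ = 0.5 × 18.3 × 1.7 × 66.2 × 0.92 = 947.36 kPa
q_ult = 549.55 + 947.36 = 1496.9 kPa.

q_ult ≈ 1500 kPa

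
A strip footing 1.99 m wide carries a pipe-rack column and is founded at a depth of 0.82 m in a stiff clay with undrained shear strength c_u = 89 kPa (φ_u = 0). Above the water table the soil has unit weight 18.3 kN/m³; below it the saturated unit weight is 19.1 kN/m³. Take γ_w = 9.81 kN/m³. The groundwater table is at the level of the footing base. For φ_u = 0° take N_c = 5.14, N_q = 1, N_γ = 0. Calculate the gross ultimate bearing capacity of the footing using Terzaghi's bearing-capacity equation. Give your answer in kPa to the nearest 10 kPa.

q_ult ≈ 470 kPa

q = γ·D_f = 18.3 × 0.82 = 15.006 kPa.
c·N_c = 89 × 5.14 = 457.46 kPa
q·N_q = 15.006 × 1 = 15.006 kPa
q_ult = 457.46 + 15.006 = 472.47 kPa.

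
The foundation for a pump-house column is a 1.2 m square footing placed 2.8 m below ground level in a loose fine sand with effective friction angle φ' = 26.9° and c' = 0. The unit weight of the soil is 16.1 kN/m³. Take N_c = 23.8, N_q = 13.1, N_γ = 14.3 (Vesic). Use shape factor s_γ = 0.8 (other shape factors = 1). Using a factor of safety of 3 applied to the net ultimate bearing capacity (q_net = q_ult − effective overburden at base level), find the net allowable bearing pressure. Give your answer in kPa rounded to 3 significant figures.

q_all(net) ≈ 219 kPa

Overburden at base level: q = 16.1 × 2.8 = 45.08 kPa.
Surcharge term q·N_q = 45.08 × 13.1 = 590.55 kPa; self-weight term 0.5·γ·B·N_γ·s_γ = 0.5 × 16.1 × 1.2 × 14.3 × 0.8 = 110.51 kPa.
q_ult = 590.55 + 110.51 = 701.06 kPa.
Net ultimate: q_net = 701.06 − 45.08 = 655.98 kPa.
q_all(net) = 655.98 / 3 = 218.66 kPa.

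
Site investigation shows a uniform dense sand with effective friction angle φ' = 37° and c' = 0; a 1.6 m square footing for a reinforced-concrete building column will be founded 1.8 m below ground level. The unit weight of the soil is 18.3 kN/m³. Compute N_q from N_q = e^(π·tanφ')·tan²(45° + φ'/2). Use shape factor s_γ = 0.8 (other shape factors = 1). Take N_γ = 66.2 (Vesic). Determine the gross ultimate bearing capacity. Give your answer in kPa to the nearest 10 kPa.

q_ult ≈ 2190 kPa

tan37° = 0.7536, so N_q = e^(π×0.7536)·tan²(63.5°) = 10.669 × 4.023 = 42.92.
Overburden at base level: q = 18.3 × 1.8 = 32.94 kPa.
Surcharge term q·N_q = 32.94 × 42.92 = 1413.8 kPa; self-weight term 0.5·γ·B·N_γ·s_γ = 0.5 × 18.3 × 1.6 × 66.2 × 0.8 = 775.33 kPa.
q_ult = 1413.8 + 775.33 = 2189.1 kPa.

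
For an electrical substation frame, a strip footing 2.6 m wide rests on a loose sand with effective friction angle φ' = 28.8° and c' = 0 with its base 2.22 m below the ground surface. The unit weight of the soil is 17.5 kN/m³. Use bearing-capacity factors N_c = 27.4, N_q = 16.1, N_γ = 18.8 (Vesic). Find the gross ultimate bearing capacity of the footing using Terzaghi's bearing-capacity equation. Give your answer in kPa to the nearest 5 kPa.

Overburden at base level: q = 17.5 × 2.22 = 38.85 kPa.
Surcharge term q·N_q = 38.85 × 16.1 = 625.49 kPa; self-weight term 0.5·γ·B·N_γ = 0.5 × 17.5 × 2.6 × 18.8 = 427.7 kPa.
q_ult = 625.49 + 427.7 = 1053.2 kPa.

q_ult ≈ 1055 kPa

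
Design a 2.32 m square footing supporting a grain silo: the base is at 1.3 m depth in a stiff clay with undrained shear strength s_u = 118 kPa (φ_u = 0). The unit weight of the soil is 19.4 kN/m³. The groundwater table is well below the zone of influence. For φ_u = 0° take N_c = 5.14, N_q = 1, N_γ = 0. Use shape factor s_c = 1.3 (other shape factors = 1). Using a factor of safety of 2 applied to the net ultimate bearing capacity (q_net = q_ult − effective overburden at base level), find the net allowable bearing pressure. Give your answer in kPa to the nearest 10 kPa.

q_all(net) ≈ 390 kPa

Effective surcharge at the founding depth q = γ·D_f = 19.4 × 1.3 = 25.22 kPa.
q_ult = c·N_c·s_c + q·N_q
     = 118 × 5.14 × 1.3 + 25.22 × 1
     = 788.48 + 25.22 = 813.7 kPa.
Net ultimate: q_net = 813.7 − 25.22 = 788.48 kPa.
q_all(net) = 788.48 / 2 = 394.24 kPa.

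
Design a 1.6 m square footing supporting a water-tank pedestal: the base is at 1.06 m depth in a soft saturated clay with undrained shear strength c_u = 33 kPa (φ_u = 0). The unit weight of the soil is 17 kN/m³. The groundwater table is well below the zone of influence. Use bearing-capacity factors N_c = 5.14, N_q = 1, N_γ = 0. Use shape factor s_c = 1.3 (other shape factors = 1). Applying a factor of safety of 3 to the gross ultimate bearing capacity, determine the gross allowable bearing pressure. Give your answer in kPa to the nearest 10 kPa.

q = γ·D_f = 17 × 1.06 = 18.02 kPa.
c·N_c·s_c = 33 × 5.14 × 1.3 = 220.51 kPa
q·N_q = 18.02 × 1 = 18.02 kPa
q_ult = 220.51 + 18.02 = 238.53 kPa.
q_all = q_ult / FS = 238.53 / 3 = 79.509 kPa.

q_all ≈ 80 kPa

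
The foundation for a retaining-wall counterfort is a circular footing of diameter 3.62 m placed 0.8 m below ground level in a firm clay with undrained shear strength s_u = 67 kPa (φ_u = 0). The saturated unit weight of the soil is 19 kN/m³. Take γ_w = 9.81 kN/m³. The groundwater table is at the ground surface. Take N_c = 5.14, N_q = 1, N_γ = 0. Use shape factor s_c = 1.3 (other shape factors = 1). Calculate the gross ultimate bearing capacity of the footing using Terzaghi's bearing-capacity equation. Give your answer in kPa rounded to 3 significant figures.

With the water table at the surface the whole profile is submerged: γ' = 19 − 9.81 = 9.19 kN/m³, so q = γ'·D_f = 7.352 kPa.
q_ult = c·N_c·s_c + q·N_q
     = 67 × 5.14 × 1.3 + 7.352 × 1
     = 447.69 + 7.352 = 455.05 kPa.

q_ult ≈ 455 kPa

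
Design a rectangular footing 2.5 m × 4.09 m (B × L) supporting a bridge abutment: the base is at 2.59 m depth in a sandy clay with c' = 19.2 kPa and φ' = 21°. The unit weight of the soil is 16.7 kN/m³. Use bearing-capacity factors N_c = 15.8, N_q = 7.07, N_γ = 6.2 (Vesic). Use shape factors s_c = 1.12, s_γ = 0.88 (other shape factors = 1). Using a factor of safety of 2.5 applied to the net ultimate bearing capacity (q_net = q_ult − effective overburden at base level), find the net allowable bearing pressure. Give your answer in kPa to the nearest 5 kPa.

Overburden at base level: q = 16.7 × 2.59 = 43.253 kPa.
Cohesion term c·N_c·s_c = 19.2 × 15.8 × 1.12 = 339.76 kPa; surcharge term q·N_q = 43.253 × 7.07 = 305.8 kPa; self-weight term 0.5·γ·B·N_γ·s_γ = 0.5 × 16.7 × 2.5 × 6.2 × 0.88 = 113.89 kPa.
q_ult = 339.76 + 305.8 + 113.89 = 759.46 kPa.
Net ultimate: q_net = 759.46 − 43.253 = 716.2 kPa.
q_all(net) = 716.2 / 2.5 = 286.48 kPa.

q_all(net) ≈ 285 kPa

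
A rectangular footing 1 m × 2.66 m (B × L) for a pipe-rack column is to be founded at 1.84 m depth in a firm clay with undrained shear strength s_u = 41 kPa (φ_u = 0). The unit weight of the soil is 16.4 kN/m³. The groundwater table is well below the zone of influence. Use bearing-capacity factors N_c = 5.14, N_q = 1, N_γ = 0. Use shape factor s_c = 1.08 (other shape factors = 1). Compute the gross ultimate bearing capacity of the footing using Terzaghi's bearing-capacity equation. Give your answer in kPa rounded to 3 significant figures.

Effective surcharge at the founding depth q = γ·D_f = 16.4 × 1.84 = 30.176 kPa.
q_ult = c·N_c·s_c + q·N_q
     = 41 × 5.14 × 1.08 + 30.176 × 1
     = 227.6 + 30.176 = 257.78 kPa.

q_ult ≈ 258 kPa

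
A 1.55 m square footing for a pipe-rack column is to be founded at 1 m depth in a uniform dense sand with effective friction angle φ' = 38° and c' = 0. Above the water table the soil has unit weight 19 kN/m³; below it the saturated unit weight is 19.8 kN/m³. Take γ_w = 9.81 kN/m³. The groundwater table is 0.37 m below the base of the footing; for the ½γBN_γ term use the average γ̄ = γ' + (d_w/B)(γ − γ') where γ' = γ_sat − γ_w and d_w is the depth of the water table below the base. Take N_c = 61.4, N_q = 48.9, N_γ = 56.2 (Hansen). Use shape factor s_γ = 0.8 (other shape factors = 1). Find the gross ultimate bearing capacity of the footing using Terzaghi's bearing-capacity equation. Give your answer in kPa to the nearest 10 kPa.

Effective surcharge at the founding depth q = γ·D_f = 19 × 1 = 19 kPa.
With d_w = 0.37 m < B, γ̄ = 9.99 + (0.37/1.55) × (19 − 9.99) = 12.141 kN/m³.
q_ult = q·N_q + 0.5·γ·B·N_γ·s_γ
     = 19 × 48.9 + 0.5 × 12.141 × 1.55 × 56.2 × 0.8
     = 929.1 + 423.03 = 1352.1 kPa.

q_ult ≈ 1350 kPa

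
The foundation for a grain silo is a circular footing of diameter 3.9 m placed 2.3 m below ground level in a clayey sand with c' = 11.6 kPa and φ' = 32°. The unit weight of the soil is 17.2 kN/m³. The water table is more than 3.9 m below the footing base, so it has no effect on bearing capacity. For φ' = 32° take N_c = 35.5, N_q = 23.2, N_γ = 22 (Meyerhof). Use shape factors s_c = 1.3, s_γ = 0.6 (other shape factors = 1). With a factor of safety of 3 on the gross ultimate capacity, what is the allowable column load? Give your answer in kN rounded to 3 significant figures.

P_all ≈ 7550 kN

Effective surcharge at the founding depth q = γ·D_f = 17.2 × 2.3 = 39.56 kPa.
q_ult = c·N_c·s_c + q·N_q + 0.5·γ·B·N_γ·s_γ
     = 11.6 × 35.5 × 1.3 + 39.56 × 23.2 + 0.5 × 17.2 × 3.9 × 22 × 0.6
     = 535.34 + 917.79 + 442.73 = 1895.9 kPa.
Gross allowable pressure q_all = 1895.9 / 3 = 631.95 kPa.
Footing area = 11.9459 m², so allowable column load = 631.95 × 11.9459 = 7549.3 kN.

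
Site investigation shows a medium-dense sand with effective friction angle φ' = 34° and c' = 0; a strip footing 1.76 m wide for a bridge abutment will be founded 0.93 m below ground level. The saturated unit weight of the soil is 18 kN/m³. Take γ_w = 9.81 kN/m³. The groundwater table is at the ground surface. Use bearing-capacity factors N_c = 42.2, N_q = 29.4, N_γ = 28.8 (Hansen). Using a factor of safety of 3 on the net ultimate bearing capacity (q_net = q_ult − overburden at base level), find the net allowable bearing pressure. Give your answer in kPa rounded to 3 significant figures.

Water table at ground surface, so effective unit weight γ' = 18 − 9.81 = 8.19 kN/m³ is used throughout; overburden q = 8.19 × 0.93 = 7.6167 kPa; the same γ' applies in the ½γBN_γ term.
Surcharge term q·N_q = 7.6167 × 29.4 = 223.93 kPa; self-weight term 0.5·γ·B·N_γ = 0.5 × 8.19 × 1.76 × 28.8 = 207.57 kPa.
q_ult = 223.93 + 207.57 = 431.5 kPa.
q_net = 431.5 − 7.6167 = 423.88 kPa.
q_all(net) = 423.88 / 3 = 141.29 kPa.

q_all(net) ≈ 141 kPa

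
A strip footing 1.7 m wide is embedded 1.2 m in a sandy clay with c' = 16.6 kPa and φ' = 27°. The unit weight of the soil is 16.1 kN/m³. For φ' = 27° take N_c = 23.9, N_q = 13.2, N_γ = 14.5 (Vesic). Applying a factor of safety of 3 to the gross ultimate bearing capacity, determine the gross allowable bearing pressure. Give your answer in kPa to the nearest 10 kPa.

q_all ≈ 280 kPa

q = γ·D_f = 16.1 × 1.2 = 19.32 kPa.
c·N_c = 16.6 × 23.9 = 396.74 kPa
q·N_q = 19.32 × 13.2 = 255.02 kPa
0.5·γ·B·N_γ = 0.5 × 16.1 × 1.7 × 14.5 = 198.43 kPa
q_ult = 396.74 + 255.02 + 198.43 = 850.2 kPa.
q_all = q_ult / FS = 850.2 / 3 = 283.4 kPa.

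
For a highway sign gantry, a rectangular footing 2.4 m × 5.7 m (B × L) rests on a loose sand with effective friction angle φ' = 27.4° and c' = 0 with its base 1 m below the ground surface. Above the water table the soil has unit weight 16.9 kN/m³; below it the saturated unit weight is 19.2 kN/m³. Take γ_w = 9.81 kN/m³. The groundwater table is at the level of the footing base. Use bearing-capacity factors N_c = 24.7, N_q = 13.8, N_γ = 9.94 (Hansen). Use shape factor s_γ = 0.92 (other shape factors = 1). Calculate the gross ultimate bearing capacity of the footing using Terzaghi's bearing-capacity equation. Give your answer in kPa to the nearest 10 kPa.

q_ult ≈ 340 kPa

Effective surcharge at the founding depth q = γ·D_f = 16.9 × 1 = 16.9 kPa.
The water table coincides with the base, so in the self-weight term γ → γ' = 9.39 kN/m³.
q_ult = q·N_q + 0.5·γ·B·N_γ·s_γ
     = 16.9 × 13.8 + 0.5 × 9.39 × 2.4 × 9.94 × 0.92
     = 233.22 + 103.04 = 336.26 kPa.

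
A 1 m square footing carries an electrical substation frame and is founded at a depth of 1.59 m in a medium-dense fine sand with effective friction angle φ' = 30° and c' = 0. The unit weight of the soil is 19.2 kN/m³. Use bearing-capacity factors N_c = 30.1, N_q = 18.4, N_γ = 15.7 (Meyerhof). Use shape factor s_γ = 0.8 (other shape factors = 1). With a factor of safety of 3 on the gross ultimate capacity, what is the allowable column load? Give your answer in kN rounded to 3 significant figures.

Overburden at base level: q = 19.2 × 1.59 = 30.528 kPa.
Surcharge term q·N_q = 30.528 × 18.4 = 561.72 kPa; self-weight term 0.5·γ·B·N_γ·s_γ = 0.5 × 19.2 × 1 × 15.7 × 0.8 = 120.58 kPa.
q_ult = 561.72 + 120.58 = 682.29 kPa.
Gross allowable pressure q_all = 682.29 / 3 = 227.43 kPa.
Footing area = 1 m², so allowable column load = 227.43 × 1 = 227.43 kN.

P_all ≈ 227 kN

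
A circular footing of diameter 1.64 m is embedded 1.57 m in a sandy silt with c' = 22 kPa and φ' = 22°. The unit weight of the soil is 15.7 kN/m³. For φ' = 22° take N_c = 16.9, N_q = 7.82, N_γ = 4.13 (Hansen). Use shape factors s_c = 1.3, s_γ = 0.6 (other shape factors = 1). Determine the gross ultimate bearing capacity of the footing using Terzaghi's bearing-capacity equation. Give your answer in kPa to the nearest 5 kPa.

Overburden at base level: q = 15.7 × 1.57 = 24.649 kPa.
Cohesion term c·N_c·s_c = 22 × 16.9 × 1.3 = 483.34 kPa; surcharge term q·N_q = 24.649 × 7.82 = 192.76 kPa; self-weight term 0.5·γ·B·N_γ·s_γ = 0.5 × 15.7 × 1.64 × 4.13 × 0.6 = 31.902 kPa.
q_ult = 483.34 + 192.76 + 31.902 = 708 kPa.

q_ult ≈ 710 kPa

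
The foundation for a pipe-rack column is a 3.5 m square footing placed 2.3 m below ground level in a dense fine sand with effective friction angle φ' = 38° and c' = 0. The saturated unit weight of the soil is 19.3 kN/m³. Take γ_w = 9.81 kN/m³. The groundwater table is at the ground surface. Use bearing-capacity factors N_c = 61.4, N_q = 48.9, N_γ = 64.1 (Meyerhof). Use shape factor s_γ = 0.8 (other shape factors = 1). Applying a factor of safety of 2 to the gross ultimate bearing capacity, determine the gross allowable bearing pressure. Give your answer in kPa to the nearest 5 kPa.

q_all ≈ 960 kPa

γ' = 19.3 − 9.81 = 9.49 kN/m³ (submerged throughout). q = 9.49 × 2.3 = 21.827 kPa; the same γ' applies in the ½γBN_γ term.
q·N_q = 21.827 × 48.9 = 1067.3 kPa
0.5·γ·B·N_γ·s_γ = 0.5 × 9.49 × 3.5 × 64.1 × 0.8 = 851.63 kPa
q_ult = 1067.3 + 851.63 = 1919 kPa.
q_all = q_ult / FS = 1919 / 2 = 959.49 kPa.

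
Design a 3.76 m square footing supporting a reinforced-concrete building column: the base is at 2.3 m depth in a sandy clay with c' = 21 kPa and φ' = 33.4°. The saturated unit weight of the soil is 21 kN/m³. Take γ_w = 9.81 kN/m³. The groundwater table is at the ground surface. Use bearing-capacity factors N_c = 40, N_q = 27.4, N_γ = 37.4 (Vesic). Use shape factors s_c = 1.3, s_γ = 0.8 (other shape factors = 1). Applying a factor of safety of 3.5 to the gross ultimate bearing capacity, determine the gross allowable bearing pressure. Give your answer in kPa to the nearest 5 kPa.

Water table at ground surface, so effective unit weight γ' = 21 − 9.81 = 11.19 kN/m³ is used throughout; overburden q = 11.19 × 2.3 = 25.737 kPa; the same γ' applies in the ½γBN_γ term.
Cohesion term c·N_c·s_c = 21 × 40 × 1.3 = 1092 kPa; surcharge term q·N_q = 25.737 × 27.4 = 705.19 kPa; self-weight term 0.5·γ·B·N_γ·s_γ = 0.5 × 11.19 × 3.76 × 37.4 × 0.8 = 629.43 kPa.
q_ult = 1092 + 705.19 + 629.43 = 2426.6 kPa.
q_all = q_ult / FS = 2426.6 / 3.5 = 693.32 kPa.

q_all ≈ 695 kPa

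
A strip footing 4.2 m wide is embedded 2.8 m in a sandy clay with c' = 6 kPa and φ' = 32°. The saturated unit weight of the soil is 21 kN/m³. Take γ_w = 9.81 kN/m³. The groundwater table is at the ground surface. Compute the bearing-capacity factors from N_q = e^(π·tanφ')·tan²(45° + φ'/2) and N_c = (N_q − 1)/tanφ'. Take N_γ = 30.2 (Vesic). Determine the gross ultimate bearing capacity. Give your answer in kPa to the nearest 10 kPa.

q_ult ≈ 1650 kPa

tan32° = 0.6249, so N_q = e^(π×0.6249)·tan²(61°) = 7.121 × 3.255 = 23.18.
N_c = (23.18 − 1)/tan32° = 35.49.
γ' = 21 − 9.81 = 11.19 kN/m³ (submerged throughout). q = 11.19 × 2.8 = 31.332 kPa; the same γ' applies in the ½γBN_γ term.
c·N_c = 6 × 35.49 = 212.94 kPa
q·N_q = 31.332 × 23.177 = 726.17 kPa
0.5·γ·B·N_γ = 0.5 × 11.19 × 4.2 × 30.2 = 709.67 kPa
q_ult = 212.94 + 726.17 + 709.67 = 1648.8 kPa.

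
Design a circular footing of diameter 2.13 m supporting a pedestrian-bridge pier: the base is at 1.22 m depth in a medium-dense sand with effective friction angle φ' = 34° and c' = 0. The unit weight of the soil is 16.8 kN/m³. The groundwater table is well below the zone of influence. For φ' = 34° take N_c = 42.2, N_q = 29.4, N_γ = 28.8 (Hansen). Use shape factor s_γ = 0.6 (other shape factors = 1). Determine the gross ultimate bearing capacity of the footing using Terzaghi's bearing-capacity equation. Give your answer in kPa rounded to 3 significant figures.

Overburden at base level: q = 16.8 × 1.22 = 20.496 kPa.
Surcharge term q·N_q = 20.496 × 29.4 = 602.58 kPa; self-weight term 0.5·γ·B·N_γ·s_γ = 0.5 × 16.8 × 2.13 × 28.8 × 0.6 = 309.17 kPa.
q_ult = 602.58 + 309.17 = 911.76 kPa.

q_ult ≈ 912 kPa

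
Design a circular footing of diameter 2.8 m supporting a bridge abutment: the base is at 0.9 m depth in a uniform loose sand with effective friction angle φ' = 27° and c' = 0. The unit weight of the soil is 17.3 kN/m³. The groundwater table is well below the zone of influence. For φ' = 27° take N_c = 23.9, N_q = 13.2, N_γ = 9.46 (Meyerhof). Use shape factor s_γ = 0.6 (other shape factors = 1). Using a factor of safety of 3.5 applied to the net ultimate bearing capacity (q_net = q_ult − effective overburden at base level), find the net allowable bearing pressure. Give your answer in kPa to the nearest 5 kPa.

q = γ·D_f = 17.3 × 0.9 = 15.57 kPa.
q·N_q = 15.57 × 13.2 = 205.52 kPa
0.5·γ·B·N_γ·s_γ = 0.5 × 17.3 × 2.8 × 9.46 × 0.6 = 137.47 kPa
q_ult = 205.52 + 137.47 = 343 kPa.
Net ultimate: q_net = 343 − 15.57 = 327.43 kPa.
q_all(net) = 327.43 / 3.5 = 93.55 kPa.

q_all(net) ≈ 95 kPa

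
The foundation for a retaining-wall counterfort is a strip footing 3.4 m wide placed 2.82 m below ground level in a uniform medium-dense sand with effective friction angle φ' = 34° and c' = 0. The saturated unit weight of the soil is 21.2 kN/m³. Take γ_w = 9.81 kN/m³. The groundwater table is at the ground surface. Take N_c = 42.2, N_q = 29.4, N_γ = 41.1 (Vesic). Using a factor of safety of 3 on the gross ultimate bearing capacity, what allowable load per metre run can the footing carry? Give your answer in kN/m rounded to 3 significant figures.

γ' = 21.2 − 9.81 = 11.39 kN/m³ (submerged throughout). q = 11.39 × 2.82 = 32.12 kPa; the same γ' applies in the ½γBN_γ term.
q·N_q = 32.12 × 29.4 = 944.32 kPa
0.5·γ·B·N_γ = 0.5 × 11.39 × 3.4 × 41.1 = 795.82 kPa
q_ult = 944.32 + 795.82 = 1740.1 kPa.
Gross allowable pressure q_all = 1740.1 / 3 = 580.05 kPa.
Allowable wall load = q_all × B = 580.05 × 3.4 = 1972.2 kN per metre run.

≈ 1970 kN/m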